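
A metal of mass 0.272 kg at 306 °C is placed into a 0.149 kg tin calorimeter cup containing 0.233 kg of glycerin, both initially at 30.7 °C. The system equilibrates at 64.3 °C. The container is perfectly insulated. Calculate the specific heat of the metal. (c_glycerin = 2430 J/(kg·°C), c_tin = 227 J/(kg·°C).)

c ≈ 307 J/(kg·°C)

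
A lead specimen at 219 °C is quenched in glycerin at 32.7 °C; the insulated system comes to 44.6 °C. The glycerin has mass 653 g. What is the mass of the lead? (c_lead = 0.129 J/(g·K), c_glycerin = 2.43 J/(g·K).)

m ≈ 839 g

Setting the total heat transfer to zero:
m×0.129×(44.6 − 219) + 653×2.43×(44.6 − 32.7) = 0
-22.5 m = -18883
m = -18883/-22.5 ≈ 839.3 g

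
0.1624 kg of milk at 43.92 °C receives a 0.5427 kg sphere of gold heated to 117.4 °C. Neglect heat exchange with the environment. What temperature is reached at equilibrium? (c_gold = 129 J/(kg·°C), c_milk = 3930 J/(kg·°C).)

T_f ≈ 51.2 °C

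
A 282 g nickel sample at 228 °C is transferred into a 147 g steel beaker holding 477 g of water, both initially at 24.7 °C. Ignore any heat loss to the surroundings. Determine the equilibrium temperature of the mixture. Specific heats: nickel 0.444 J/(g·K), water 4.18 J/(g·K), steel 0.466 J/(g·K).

Taking heat into each body as positive, Σ m c ΔT = 0:
282×0.444×(T − 228) + 477×4.18×(T − 24.7) + 147×0.466×(T − 24.7) = 0
125.21(T − 228) + 1993.9(T − 24.7) + 68.5(T − 24.7) = 0
(125.21 + 1993.9 + 68.5) T = 125.21×228 + 1993.9×24.7 + 68.5×24.7
T = 79488 / 2187.6 = 36.3 °C

T_f ≈ 36.3 °C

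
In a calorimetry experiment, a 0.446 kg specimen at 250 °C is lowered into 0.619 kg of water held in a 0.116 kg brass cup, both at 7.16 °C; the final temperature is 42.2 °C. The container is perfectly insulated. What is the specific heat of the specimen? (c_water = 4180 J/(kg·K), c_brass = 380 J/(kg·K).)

c ≈ 995 J/(kg·K)

Energy conservation, ΣQ = 0:
0.446·c·(42.2 − 250) + 0.619·4180·(42.2 − 7.16) + 0.116·380·(42.2 − 7.16) = 0
-92.68 c = -92208
c = -92208/-92.68 ≈ 994.9 J/(kg·K)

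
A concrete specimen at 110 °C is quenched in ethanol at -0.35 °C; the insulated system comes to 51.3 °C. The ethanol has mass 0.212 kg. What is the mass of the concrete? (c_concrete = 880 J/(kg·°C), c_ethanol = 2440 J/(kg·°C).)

Conservation of energy gives ΣQ = 0:
m·880·(51.3 − 110) + 0.212·2440·(51.3 − (-0.35)) = 0
-51656 m = -26718
m = -26718/-51656 ≈ 0.5172 kg

m ≈ 0.517 kg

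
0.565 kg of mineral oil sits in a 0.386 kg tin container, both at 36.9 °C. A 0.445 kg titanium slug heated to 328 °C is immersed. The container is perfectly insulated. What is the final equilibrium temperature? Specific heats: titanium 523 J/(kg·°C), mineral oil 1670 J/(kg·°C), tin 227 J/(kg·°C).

T_f ≈ 90.5 °C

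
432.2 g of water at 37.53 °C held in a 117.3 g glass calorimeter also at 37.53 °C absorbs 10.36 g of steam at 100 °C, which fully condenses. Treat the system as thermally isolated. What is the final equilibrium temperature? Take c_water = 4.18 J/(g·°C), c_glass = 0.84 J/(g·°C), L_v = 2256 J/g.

T_f ≈ 50.9 °C

Taking heat into each body as positive, Σ m c ΔT = 0:
condense steam: −10.36·2256 = −23372
  condensate cools 100→T: 10.36·4.18·(T − 100) = 43.3(T − 100)
  original water: 1806.6(T − 37.53)
  glass cup: 117.3·0.84·(T − 37.53) = 98.53(T − 37.53)
1948.4 T = 23372 + 4330.5 + 71499 = 99202
T ≈ 50.91 °C, under the boiling point, so the assumption holds.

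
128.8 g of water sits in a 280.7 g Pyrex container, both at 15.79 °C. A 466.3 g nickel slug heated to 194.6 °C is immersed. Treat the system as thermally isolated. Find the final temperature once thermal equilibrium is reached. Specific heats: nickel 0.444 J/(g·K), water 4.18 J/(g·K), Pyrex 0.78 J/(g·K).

T_f ≈ 54.2 °C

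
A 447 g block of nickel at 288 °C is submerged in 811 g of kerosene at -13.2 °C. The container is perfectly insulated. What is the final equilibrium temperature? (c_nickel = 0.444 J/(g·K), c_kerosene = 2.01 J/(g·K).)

T_f ≈ 19.5 °C

Let T be the final temperature. ΣQ_i = 0:
447×0.444×(T − 288) + 811×2.01×(T − (-13.2)) = 0
198.47(T − 288) + 1630.1(T − (-13.2)) = 0
(198.47 + 1630.1) T = 198.47×288 + 1630.1×(-13.2)
T = 35641/1828.6 ≈ 19.49 °C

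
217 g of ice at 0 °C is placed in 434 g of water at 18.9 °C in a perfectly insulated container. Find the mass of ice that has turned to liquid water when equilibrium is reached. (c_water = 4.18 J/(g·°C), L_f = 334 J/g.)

m_melted ≈ 103 g

Heat available from the water dropping to 0 °C: 434·4.18·18.9 = 34287 J.
Melting all 217 g of ice would need 217·334 = 72478 J.
34287 J < 72478 J, so only part of the ice melts and the system sits at 0 °C.
Mass melted = 34287/334 ≈ 102.7 g.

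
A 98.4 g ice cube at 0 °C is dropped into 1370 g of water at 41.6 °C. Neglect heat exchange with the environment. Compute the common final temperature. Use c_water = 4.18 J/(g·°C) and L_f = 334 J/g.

T_f ≈ 33.5 °C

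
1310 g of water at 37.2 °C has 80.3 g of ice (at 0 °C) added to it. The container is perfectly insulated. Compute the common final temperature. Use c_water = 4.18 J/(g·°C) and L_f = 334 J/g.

Net heat exchanged in the isolated system is zero:
fusion: m_ice L_f = 80.3·334 = 26820; warm the meltwater: 335.65 T; water cools: 1310·4.18·(T − 37.2) = 5475.8(T − 37.2)
5811.5 T = 203700 − 26820 = 176880
T ≈ 30.44 °C (positive, so assuming full melt was valid).

T_f ≈ 30.4 °C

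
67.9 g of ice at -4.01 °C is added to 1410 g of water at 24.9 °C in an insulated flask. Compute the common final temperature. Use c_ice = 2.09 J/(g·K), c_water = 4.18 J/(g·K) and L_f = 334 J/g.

Heat gained plus heat lost sum to zero:
ice -4.01→0 °C: 67.9·2.09·4.01 = 569.06; melt ice: 67.9·334 = 22679; warm the meltwater: 283.82 T; water: 5893.8(T − 24.9)
6177.6 T = 146756 − 23248 = 123508
T ≈ 19.99 °C. Since T > 0 °C, the all-ice-melts assumption holds.

T_f ≈ 20.0 °C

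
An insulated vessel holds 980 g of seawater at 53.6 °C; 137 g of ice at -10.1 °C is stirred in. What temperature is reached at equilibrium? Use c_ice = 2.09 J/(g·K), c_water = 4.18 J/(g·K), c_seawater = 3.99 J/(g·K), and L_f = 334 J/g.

T_f ≈ 35.9 °C

Sum of m c ΔT and latent-heat terms is zero:
ice -10.1→0 °C: 137·2.09·10.1 = 2891.9; latent heat to melt: 137·334 = 45758; meltwater 0→T: 137·4.18·T = 572.66 T; seawater cools: 980·3.99·(T − 53.6) = 3910.2(T − 53.6)
4482.9 T = 209587 − 48650 = 160937
T ≈ 35.90 °C (positive, so assuming full melt was valid).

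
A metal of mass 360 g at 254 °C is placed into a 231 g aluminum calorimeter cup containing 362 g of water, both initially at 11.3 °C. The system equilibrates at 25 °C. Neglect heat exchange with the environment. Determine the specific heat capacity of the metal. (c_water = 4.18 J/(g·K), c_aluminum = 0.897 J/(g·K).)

c ≈ 0.286 J/(g·K)

Taking heat into each body as positive, Σ m c ΔT = 0:
360·c·(25 − 254) + 362·4.18·(25 − 11.3) + 231·0.897·(25 − 11.3) = 0
-82440 c = -23569
c = -23569/-82440 ≈ 0.2859 J/(g·K)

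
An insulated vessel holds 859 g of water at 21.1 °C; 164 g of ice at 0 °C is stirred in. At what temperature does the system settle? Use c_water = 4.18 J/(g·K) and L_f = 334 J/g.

T_f ≈ 4.9 °C

Sum of m c ΔT and latent-heat terms is zero:
fusion: m_ice L_f = 164×334 = 54776
  meltwater 0→T: 164×4.18×T = 685.52 T
  water cools: 859×4.18×(T − 21.1) = 3590.6(T − 21.1)
4276.1 T = 75762 − 54776 = 20986
T ≈ 4.91 °C — above 0 °C, consistent with complete melting.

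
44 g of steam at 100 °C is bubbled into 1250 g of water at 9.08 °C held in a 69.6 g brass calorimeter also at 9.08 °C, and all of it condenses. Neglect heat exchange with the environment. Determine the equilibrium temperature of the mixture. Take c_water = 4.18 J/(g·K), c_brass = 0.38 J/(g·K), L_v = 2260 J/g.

T_f ≈ 30.5 °C

Let T be the final temperature. ΣQ_i = 0:
latent heat released on condensation: 44·2260 = 99440; condensate cools 100→T: 44·4.18·(T − 100) = 183.92(T − 100); water warms: 1250·4.18·(T − 9.08) = 5225(T − 9.08); cup: 26.45(T − 9.08)
5435.4 T = 99440 + 18392 + 47683 = 165515
T ≈ 30.45 °C (< 100 °C, so full condensation is consistent).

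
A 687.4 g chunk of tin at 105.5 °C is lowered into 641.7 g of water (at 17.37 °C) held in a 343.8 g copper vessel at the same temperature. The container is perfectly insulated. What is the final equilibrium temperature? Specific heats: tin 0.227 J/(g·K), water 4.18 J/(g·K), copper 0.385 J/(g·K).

Taking heat into each body as positive, Σ m c ΔT = 0:
687.4×0.227×(T − 105.5) + 641.7×4.18×(T − 17.37) + 343.8×0.385×(T − 17.37) = 0
156.04(T − 105.5) + 2682.3(T − 17.37) + 132.36(T − 17.37) = 0
(156.04 + 2682.3 + 132.36) T = 156.04×105.5 + 2682.3×17.37 + 132.36×17.37
T = 65353/2970.7 ≈ 22.00 °C

T_f ≈ 22.0 °C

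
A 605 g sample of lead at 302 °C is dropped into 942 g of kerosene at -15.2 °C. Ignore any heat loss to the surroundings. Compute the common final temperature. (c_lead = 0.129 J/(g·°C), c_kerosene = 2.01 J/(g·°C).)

T_f ≈ -2.6 °C

Energy conservation, ΣQ = 0:
605×0.129×(T − 302) + 942×2.01×(T − (-15.2)) = 0
(78.05 + 1893.4) T = 78.05×302 + 1893.4×(-15.2)
T = -5210.4 / 1971.5 = -2.64 °C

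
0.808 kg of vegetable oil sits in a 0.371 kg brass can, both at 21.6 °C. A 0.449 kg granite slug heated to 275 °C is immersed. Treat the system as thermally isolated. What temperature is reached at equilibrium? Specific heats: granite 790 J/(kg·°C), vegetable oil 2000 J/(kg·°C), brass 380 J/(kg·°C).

T_f ≈ 64.2 °C

Conservation of energy gives ΣQ = 0:
0.449·790·(T − 275) + 0.808·2000·(T − 21.6) + 0.371·380·(T − 21.6) = 0
2111.7 T = 135496
T ≈ 64.16 °C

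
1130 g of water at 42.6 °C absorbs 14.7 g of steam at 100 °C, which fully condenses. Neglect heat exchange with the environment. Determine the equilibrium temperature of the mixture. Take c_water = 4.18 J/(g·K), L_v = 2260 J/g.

Energy conservation, ΣQ = 0:
steam→water at 100 °C releases m L_v = 14.7×2260 = 33222
  condensed water 100 °C→T: 61.45(T − 100)
  water warms: 1130×4.18×(T − 42.6) = 4723.4(T − 42.6)
4784.8 T = 33222 + 6144.6 + 201217 = 240583
T ≈ 50.28 °C, under the boiling point, so the assumption holds.

T_f ≈ 50.3 °C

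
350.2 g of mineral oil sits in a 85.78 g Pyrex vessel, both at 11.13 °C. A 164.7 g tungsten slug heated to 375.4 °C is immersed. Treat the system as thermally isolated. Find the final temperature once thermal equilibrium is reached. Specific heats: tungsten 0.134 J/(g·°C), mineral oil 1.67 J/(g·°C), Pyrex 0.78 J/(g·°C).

With ΣQ=0 the equilibrium temperature is the m·c-weighted mean:
T_f = (22.07·375.4 + 584.83·11.13 + 66.91·11.13) / (22.07 + 584.83 + 66.91)
    = 15539 / 673.81 ≈ 23.06 °C

T_f ≈ 23.1 °C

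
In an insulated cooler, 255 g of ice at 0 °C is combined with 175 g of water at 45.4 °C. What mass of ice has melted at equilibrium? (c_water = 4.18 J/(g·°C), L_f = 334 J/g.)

m_melted ≈ 99.4 g

Cooling the water to 0 °C releases 175·4.18·45.4 = 33210 J.
Fully melting the ice requires m_ice L_f = 255·334 = 85170 J.
33210 J < 85170 J, so only part of the ice melts and the system sits at 0 °C.
m_melt = 33210 / L_f = 99.43 g.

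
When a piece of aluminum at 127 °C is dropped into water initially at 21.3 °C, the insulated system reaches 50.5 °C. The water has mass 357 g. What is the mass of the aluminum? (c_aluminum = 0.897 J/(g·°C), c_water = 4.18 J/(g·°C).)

Conservation of energy gives ΣQ = 0:
m×0.897×(50.5 − 127) + 357×4.18×(50.5 − 21.3) = 0
-68.62 m = -43574
m = -43574/-68.62 ≈ 635 g

m ≈ 635 g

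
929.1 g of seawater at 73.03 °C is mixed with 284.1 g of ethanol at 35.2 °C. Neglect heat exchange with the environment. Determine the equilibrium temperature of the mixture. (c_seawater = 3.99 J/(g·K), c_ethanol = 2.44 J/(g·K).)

T_f ≈ 67.1 °C

|Q_seawater| = |Q_ethanol|:
929.1×3.99×(73.03 − T) = 284.1×2.44×(T − 35.2)
3707.1(73.03 − T) = 693.2(T − 35.2)
4400.3 T = 295131  ⇒  T ≈ 67.07 °C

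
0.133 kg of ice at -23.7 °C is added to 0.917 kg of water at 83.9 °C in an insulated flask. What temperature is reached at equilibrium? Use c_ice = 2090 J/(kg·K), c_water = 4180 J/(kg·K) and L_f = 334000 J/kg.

T_f ≈ 61.7 °C

Energy balance with sensible and latent terms:
warm ice to 0 °C: 0.133×2090×(0 − (-23.7)) = 6587.9; fusion: m_ice L_f = 0.133×334000 = 44422; meltwater 0→T: 0.133×4180×T = 555.94 T; water: 3833.1(T − 83.9)
4389 T = 321594 − 51010 = 270584
T ≈ 61.65 °C. Since T > 0 °C, the all-ice-melts assumption holds.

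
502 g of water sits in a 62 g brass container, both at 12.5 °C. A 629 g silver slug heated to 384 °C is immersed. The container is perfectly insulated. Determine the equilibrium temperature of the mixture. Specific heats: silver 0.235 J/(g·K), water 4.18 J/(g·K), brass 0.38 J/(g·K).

T_f ≈ 36.7 °C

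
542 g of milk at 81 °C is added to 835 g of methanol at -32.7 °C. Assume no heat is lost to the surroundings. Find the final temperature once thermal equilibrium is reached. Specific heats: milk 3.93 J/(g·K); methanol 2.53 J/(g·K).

T_f = Σ m_i c_i T_i / Σ m_i c_i:
T_f = (2130.1×81 + 2112.5×(-32.7)) / (2130.1 + 2112.5)
    = 103454 / 4242.6 ≈ 24.38 °C

T_f ≈ 24.4 °C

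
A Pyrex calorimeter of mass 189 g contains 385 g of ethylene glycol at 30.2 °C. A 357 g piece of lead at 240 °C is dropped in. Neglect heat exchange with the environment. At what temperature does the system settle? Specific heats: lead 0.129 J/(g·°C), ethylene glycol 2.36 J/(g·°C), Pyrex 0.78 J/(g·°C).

Taking heat into each body as positive, Σ m c ΔT = 0:
357*0.129*(T − 240) + 385*2.36*(T − 30.2) + 189*0.78*(T − 30.2) = 0
46.05(T − 240) + 908.6(T − 30.2) + 147.42(T − 30.2) = 0
(46.05 + 908.6 + 147.42) T = 46.05*240 + 908.6*30.2 + 147.42*30.2
T = 42945/1102.1 ≈ 38.97 °C

T_f ≈ 39.0 °C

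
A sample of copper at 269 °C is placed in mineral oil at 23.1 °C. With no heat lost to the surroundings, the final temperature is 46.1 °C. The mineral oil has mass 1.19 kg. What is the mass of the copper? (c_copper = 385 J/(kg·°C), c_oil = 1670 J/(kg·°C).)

m ≈ 0.533 kg

Heat lost by the copper = heat gained by the oil:
m·385·(269 − 46.1) = 1.19·1670·(46.1 − 23.1)
85816 m = 45708  ⇒  m ≈ 0.5326 kg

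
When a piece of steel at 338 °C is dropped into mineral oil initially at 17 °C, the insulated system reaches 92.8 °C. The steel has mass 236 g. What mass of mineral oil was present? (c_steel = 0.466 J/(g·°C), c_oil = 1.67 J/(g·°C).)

Heat lost by the steel = heat gained by the oil:
236·0.466·(338 − 92.8) = m·1.67·(92.8 − 17)
126.59 m = 26966  ⇒  m ≈ 213 g

m ≈ 213 g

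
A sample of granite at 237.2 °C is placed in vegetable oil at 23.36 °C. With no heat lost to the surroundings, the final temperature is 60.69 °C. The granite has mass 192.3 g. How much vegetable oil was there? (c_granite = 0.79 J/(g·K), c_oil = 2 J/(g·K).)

Conservation of energy gives ΣQ = 0:
192.3×0.79×(60.69 − 237.2) + m×2×(60.69 − 23.36) = 0
74.66 m = 26815
m = 26815/74.66 ≈ 359.2 g

m ≈ 359 g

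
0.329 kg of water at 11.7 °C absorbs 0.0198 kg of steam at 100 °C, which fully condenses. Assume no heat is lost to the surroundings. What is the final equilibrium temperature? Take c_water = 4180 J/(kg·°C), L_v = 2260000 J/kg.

T_f ≈ 47.4 °C

Setting the total heat transfer to zero:
latent heat released on condensation: 0.0198×2260000 = 44748; condensed water 100 °C→T: 82.76(T − 100); water warms: 0.329×4180×(T − 11.7) = 1375.2(T − 11.7)
1458 T = 44748 + 8276.4 + 16090 = 69114
T ≈ 47.40 °C (< 100 °C, so full condensation is consistent).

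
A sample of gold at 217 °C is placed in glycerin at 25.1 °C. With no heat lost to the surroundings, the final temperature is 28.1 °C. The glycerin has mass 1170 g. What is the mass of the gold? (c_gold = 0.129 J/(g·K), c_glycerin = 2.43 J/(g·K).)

m ≈ 350 g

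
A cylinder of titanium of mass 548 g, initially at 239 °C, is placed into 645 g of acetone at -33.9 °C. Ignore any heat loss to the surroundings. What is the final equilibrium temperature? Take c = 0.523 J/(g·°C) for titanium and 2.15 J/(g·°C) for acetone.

T_f ≈ 12.8 °C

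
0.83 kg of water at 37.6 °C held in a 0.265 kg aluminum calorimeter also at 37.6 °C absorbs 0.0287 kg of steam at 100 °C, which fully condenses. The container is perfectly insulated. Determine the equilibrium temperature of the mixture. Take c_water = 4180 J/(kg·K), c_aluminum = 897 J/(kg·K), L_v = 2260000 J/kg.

T_f ≈ 56.5 °C

Heat gained plus heat lost sum to zero:
condense steam: −0.0287×2260000 = −64862; condensate cools 100→T: 0.0287×4180×(T − 100) = 119.97(T − 100); original water: 3469.4(T − 37.6); cup: 237.71(T − 37.6)
3827.1 T = 64862 + 11997 + 139387 = 216246
T ≈ 56.50 °C — below 100 °C, confirming all the steam condensed.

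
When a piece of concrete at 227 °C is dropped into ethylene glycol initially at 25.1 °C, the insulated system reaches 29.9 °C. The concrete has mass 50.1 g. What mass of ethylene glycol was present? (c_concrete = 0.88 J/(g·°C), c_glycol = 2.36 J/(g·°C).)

m ≈ 767 g

Conservation of energy gives ΣQ = 0:
50.1×0.88×(29.9 − 227) + m×2.36×(29.9 − 25.1) = 0
11.33 m = 8689.7
m = 8689.7/11.33 ≈ 767.1 g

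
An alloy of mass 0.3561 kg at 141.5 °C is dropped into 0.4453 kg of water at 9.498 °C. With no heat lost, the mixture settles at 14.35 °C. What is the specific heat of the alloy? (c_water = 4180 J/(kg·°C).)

m_s c (T_s − T_f) = m_water c_water (T_f − T_0):
0.3561×c×(141.5 − 14.35) = 0.4453×4180×(14.35 − 9.498)
45.28 c = 9031.3  ⇒  c ≈ 199.5 J/(kg·°C)

c ≈ 199 J/(kg·°C)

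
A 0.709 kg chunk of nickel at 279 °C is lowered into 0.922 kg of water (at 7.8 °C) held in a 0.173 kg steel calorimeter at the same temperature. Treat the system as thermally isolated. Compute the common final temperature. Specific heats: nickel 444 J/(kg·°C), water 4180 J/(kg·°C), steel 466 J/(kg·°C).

T_f ≈ 27.9 °C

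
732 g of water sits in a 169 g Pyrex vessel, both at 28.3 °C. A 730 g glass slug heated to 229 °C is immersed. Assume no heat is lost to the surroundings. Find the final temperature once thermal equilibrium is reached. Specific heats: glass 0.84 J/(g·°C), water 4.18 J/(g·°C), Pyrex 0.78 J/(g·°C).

T_f ≈ 60.6 °C

T_f = Σ m_i c_i T_i / Σ m_i c_i:
T_f = (613.2·229 + 3059.8·28.3 + 131.82·28.3) / (613.2 + 3059.8 + 131.82)
    = 230745 / 3804.8 ≈ 60.65 °C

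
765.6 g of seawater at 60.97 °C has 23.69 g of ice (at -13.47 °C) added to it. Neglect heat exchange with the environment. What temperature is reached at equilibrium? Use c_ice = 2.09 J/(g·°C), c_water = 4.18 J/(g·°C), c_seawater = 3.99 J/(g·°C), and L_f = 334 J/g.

Net heat exchanged in the isolated system is zero:
warm ice to 0 °C: 23.69×2.09×(0 − (-13.47)) = 666.93
  melt ice: 23.69×334 = 7912.5
  warm the meltwater: 99.02 T
  seawater: 3054.7(T − 60.97)
3153.8 T = 186248 − 8579.4 = 177668
T ≈ 56.34 °C. Since T > 0 °C, the all-ice-melts assumption holds.

T_f ≈ 56.3 °C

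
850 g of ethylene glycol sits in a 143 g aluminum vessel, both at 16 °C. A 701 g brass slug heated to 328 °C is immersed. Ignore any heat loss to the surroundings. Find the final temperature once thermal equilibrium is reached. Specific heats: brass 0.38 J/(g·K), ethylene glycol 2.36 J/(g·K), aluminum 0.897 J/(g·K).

Net heat exchanged in the isolated system is zero:
701·0.38·(T − 328) + 850·2.36·(T − 16) + 143·0.897·(T − 16) = 0
2400.7 T = 121521
T ≈ 50.62 °C

T_f ≈ 50.6 °C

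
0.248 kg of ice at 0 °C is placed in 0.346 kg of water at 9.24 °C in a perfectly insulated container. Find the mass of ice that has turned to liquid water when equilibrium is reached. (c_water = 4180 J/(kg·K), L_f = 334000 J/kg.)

m_melted ≈ 0.04 kg

Heat available from the water dropping to 0 °C: 0.346·4180·9.24 = 13364 J.
To melt every bit of ice: 0.248·334000 = 82832 J.
13364 J < 82832 J, so only part of the ice melts and the system sits at 0 °C.
Mass melted = 13364/334000 ≈ 0.04001 kg.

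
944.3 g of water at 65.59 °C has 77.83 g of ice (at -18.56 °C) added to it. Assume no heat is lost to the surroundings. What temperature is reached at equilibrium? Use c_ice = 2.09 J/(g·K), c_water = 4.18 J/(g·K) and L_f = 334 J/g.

T_f ≈ 53.8 °C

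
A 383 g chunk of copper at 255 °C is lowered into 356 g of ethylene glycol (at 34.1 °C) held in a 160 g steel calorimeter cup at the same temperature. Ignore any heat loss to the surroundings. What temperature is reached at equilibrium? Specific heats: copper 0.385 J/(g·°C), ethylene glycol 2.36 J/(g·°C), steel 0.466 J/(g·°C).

T_f = Σ m_i c_i T_i / Σ m_i c_i:
T_f = (147.46*255 + 840.16*34.1 + 74.56*34.1) / (147.46 + 840.16 + 74.56)
    = 68793 / 1062.2 ≈ 64.77 °C

T_f ≈ 64.8 °C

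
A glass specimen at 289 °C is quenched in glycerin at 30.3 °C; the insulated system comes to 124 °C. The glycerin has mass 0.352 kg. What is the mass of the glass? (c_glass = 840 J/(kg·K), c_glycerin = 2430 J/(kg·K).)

|Q_glass| = |Q_glycerin|:
m·840·(289 − 124) = 0.352·2430·(124 − 30.3)
138600 m = 80147  ⇒  m ≈ 0.5783 kg

m ≈ 0.578 kg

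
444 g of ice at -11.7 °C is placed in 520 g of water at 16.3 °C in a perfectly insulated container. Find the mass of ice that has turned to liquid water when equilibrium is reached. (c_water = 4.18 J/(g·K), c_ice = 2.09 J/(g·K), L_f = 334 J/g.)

Water can give up m c ΔT = 520·4.18·16.3 = 35430 J before reaching 0 °C.
Warming the ice to 0 °C takes 444·2.09·11.7 = 10857 J, leaving 24573 J for melting.
Fully melting the ice requires m_ice L_f = 444·334 = 148296 J.
Since 24573 < 148296 J, not all the ice melts; equilibrium is at 0 °C.
m_melt = 24573 / L_f = 73.57 g.

m_melted ≈ 73.6 g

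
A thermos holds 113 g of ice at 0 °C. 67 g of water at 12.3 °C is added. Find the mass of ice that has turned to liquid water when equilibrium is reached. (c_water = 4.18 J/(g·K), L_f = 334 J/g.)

m_melted ≈ 10.3 g

Cooling the water to 0 °C releases 67×4.18×12.3 = 3444.7 J.
Fully melting the ice requires m_ice L_f = 113×334 = 37742 J.
Since 3444.7 < 37742 J, not all the ice melts; equilibrium is at 0 °C.
m_melt = 3444.7 / L_f = 10.31 g.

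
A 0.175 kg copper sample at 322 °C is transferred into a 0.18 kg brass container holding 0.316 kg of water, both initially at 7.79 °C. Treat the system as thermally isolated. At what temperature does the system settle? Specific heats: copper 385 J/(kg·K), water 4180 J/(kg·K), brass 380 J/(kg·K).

T_f ≈ 22.3 °C

Net heat exchanged in the isolated system is zero:
0.175*385*(T − 322) + 0.316*4180*(T − 7.79) + 0.18*380*(T − 7.79) = 0
1456.7 T = 32517
T = 32517/1456.7 ≈ 22.32 °C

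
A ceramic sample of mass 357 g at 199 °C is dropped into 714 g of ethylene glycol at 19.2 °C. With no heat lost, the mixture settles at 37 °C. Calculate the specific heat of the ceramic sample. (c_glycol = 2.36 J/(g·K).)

c ≈ 0.519 J/(g·K)

Energy conservation, ΣQ = 0:
357·c·(37 − 199) + 714·2.36·(37 − 19.2) = 0
-57834 c = -29994
c = -29994/-57834 ≈ 0.5186 J/(g·K)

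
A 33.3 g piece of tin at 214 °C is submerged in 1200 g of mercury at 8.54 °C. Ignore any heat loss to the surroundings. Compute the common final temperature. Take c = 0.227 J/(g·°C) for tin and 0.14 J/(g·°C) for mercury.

T_f ≈ 17.4 °C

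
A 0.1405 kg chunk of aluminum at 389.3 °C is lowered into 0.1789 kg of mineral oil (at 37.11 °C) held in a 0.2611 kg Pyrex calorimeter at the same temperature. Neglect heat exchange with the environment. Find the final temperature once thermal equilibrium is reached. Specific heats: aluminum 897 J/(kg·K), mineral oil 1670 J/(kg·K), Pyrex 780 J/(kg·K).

T_f ≈ 107.7 °C

T_f = Σ m_i c_i T_i / Σ m_i c_i:
T_f = (126.03*389.3 + 298.76*37.11 + 203.66*37.11) / (126.03 + 298.76 + 203.66)
    = 67708 / 628.45 ≈ 107.74 °C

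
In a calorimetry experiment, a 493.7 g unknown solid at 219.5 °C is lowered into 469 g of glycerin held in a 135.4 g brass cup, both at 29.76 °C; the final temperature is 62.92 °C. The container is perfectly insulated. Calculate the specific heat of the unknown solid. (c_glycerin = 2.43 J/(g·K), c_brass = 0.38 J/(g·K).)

c ≈ 0.511 J/(g·K)

Conservation of energy gives ΣQ = 0:
493.7×c×(62.92 − 219.5) + 469×2.43×(62.92 − 29.76) + 135.4×0.38×(62.92 − 29.76) = 0
-77304 c = -39498
c = -39498/-77304 ≈ 0.5109 J/(g·K)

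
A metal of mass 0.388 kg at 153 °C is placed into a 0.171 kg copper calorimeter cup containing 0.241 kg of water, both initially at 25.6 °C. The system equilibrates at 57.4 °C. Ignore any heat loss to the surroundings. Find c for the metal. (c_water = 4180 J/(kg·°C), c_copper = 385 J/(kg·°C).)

c ≈ 920 J/(kg·°C)

Energy conservation, ΣQ = 0:
0.388×c×(57.4 − 153) + 0.241×4180×(57.4 − 25.6) + 0.171×385×(57.4 − 25.6) = 0
-37.09 c = -34128
c = -34128/-37.09 ≈ 920.1 J/(kg·°C)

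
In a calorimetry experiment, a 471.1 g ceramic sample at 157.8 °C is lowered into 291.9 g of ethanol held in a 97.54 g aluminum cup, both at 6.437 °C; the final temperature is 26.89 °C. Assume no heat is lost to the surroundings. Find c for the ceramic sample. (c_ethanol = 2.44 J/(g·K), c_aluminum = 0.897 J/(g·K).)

c ≈ 0.265 J/(g·K)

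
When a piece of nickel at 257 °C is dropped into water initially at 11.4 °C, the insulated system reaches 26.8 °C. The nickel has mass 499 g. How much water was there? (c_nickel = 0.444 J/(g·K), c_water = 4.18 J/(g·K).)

m ≈ 792 g

|Q_nickel| = |Q_water|:
499×0.444×(257 − 26.8) = m×4.18×(26.8 − 11.4)
64.37 m = 51002  ⇒  m ≈ 792.3 g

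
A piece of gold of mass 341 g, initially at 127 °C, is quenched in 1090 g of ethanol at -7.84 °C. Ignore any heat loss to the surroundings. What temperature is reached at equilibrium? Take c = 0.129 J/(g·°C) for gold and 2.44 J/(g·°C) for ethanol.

T_f ≈ -5.6 °C

T_f = Σ m_i c_i T_i / Σ m_i c_i:
T_f = (43.99×127 + 2659.6×(-7.84)) / (43.99 + 2659.6)
    = -15265 / 2703.6 ≈ -5.65 °C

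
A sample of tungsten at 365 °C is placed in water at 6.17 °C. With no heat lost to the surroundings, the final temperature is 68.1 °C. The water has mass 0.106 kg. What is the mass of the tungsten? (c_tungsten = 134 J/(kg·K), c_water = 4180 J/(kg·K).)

m ≈ 0.69 kg

Heat lost by the tungsten = heat gained by the water:
m×134×(365 − 68.1) = 0.106×4180×(68.1 − 6.17)
39785 m = 27440  ⇒  m ≈ 0.6897 kg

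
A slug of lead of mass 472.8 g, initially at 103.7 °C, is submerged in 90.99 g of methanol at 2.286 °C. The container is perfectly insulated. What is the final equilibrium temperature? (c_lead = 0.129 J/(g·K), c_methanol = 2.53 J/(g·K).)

T_f ≈ 23.5 °C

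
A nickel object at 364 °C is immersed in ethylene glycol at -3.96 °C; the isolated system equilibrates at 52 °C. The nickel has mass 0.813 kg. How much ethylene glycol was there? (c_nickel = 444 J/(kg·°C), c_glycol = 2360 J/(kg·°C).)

m ≈ 0.853 kg

Heat lost by the nickel = heat gained by the glycol:
0.813×444×(364 − 52) = m×2360×(52 − (-3.96))
132066 m = 112623  ⇒  m ≈ 0.8528 kg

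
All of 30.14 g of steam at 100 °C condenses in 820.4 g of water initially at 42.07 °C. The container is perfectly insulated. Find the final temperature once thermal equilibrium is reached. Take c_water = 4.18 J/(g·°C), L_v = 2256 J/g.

T_f ≈ 63.2 °C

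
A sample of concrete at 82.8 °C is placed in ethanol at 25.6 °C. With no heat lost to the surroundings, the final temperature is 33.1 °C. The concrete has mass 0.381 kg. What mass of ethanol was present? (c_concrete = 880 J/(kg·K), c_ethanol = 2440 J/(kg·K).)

m ≈ 0.911 kg

Energy conservation, ΣQ = 0:
0.381×880×(33.1 − 82.8) + m×2440×(33.1 − 25.6) = 0
18300 m = 16663
m = 16663/18300 ≈ 0.9106 kg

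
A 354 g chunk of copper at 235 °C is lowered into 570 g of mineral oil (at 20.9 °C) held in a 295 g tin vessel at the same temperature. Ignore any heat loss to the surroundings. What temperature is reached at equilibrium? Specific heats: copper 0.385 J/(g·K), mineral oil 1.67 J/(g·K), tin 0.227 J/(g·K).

T_f ≈ 46.2 °C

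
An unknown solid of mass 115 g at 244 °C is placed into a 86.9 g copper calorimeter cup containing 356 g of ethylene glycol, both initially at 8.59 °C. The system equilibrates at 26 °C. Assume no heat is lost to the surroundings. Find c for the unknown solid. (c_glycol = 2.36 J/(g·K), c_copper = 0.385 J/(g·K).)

c ≈ 0.607 J/(g·K)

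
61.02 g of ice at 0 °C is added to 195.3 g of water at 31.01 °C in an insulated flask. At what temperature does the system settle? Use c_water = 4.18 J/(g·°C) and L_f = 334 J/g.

T_f ≈ 4.6 °C

Sum of m c ΔT and latent-heat terms is zero:
melt ice: 61.02×334 = 20381; meltwater 0→T: 61.02×4.18×T = 255.06 T; water: 816.35(T − 31.01)
1071.4 T = 25315 − 20381 = 4934.5
T ≈ 4.61 °C. Since T > 0 °C, the all-ice-melts assumption holds.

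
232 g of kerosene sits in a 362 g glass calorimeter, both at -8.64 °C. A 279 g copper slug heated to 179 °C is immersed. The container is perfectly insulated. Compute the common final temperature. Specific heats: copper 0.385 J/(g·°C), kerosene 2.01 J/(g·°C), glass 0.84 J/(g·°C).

Heat gained plus heat lost sum to zero:
279·0.385·(T − 179) + 232·2.01·(T − (-8.64)) + 362·0.84·(T − (-8.64)) = 0
107.42(T − 179) + 466.32(T − (-8.64)) + 304.08(T − (-8.64)) = 0
877.81 T = 12571
T = 12571/877.81 ≈ 14.32 °C

T_f ≈ 14.3 °C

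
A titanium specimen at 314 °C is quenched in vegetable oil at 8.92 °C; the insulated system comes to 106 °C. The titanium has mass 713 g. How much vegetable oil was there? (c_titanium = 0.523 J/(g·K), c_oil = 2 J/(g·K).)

m ≈ 399 g

Energy conservation, ΣQ = 0:
713×0.523×(106 − 314) + m×2×(106 − 8.92) = 0
194.16 m = 77563
m = 77563/194.16 ≈ 399.5 g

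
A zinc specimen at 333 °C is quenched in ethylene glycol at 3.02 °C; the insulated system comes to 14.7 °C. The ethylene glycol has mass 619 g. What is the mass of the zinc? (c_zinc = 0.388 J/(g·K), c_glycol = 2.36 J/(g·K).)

|Q_zinc| = |Q_glycol|:
m×0.388×(333 − 14.7) = 619×2.36×(14.7 − 3.02)
123.5 m = 17063  ⇒  m ≈ 138.2 g

m ≈ 138 g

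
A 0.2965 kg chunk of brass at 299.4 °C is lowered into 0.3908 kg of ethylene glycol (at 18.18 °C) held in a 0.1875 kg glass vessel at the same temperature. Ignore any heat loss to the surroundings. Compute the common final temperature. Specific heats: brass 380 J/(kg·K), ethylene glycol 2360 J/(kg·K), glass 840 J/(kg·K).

T_f ≈ 44.8 °C

Heat gained plus heat lost sum to zero:
0.2965×380×(T − 299.4) + 0.3908×2360×(T − 18.18) + 0.1875×840×(T − 18.18) = 0
112.67(T − 299.4) + 922.29(T − 18.18) + 157.5(T − 18.18) = 0
(112.67 + 922.29 + 157.5) T = 112.67×299.4 + 922.29×18.18 + 157.5×18.18
T = 53364 / 1192.5 = 44.8 °C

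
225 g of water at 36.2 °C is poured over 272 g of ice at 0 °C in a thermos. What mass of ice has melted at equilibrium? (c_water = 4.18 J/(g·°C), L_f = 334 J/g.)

Water can give up m c ΔT = 225×4.18×36.2 = 34046 J before reaching 0 °C.
Fully melting the ice requires m_ice L_f = 272×334 = 90848 J.
34046 J < 90848 J, so only part of the ice melts and the system sits at 0 °C.
Mass melted = 34046/334 ≈ 101.9 g.

m_melted ≈ 102 g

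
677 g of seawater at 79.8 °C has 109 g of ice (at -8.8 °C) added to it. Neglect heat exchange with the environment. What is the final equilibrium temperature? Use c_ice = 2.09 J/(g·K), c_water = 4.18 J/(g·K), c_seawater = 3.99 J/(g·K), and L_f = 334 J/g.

Heat gained plus heat lost sum to zero:
ice -8.8→0 °C: 109×2.09×8.8 = 2004.7; melt ice: 109×334 = 36406; meltwater 0→T: 109×4.18×T = 455.62 T; seawater cools: 677×3.99×(T − 79.8) = 2701.2(T − 79.8)
3156.8 T = 215558 − 38411 = 177147
T ≈ 56.12 °C — above 0 °C, consistent with complete melting.

T_f ≈ 56.1 °C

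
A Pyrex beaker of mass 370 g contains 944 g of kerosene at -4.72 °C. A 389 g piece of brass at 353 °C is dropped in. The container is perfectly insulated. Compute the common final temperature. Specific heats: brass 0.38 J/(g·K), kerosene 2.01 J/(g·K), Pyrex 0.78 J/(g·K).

T_f ≈ 17.9 °C

Energy conservation, ΣQ = 0:
389·0.38·(T − 353) + 944·2.01·(T − (-4.72)) + 370·0.78·(T − (-4.72)) = 0
2333.9 T = 41862
T ≈ 17.94 °C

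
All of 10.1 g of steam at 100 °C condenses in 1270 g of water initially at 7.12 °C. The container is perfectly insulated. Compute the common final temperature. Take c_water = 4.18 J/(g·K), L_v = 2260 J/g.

T_f ≈ 12.1 °C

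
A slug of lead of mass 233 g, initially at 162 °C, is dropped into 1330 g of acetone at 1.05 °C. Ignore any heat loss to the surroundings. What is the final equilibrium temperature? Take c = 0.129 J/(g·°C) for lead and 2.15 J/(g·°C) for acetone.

T_f ≈ 2.7 °C

T_f is the heat-capacity-weighted average of the initial temperatures:
T_f = (30.06×162 + 2859.5×1.05) / (30.06 + 2859.5)
    = 7871.7 / 2889.6 ≈ 2.72 °C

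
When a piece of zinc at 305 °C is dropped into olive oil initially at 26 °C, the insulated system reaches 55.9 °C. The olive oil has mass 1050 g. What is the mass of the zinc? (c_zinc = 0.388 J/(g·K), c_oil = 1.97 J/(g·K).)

Heat lost by the zinc = heat gained by the oil:
m×0.388×(305 − 55.9) = 1050×1.97×(55.9 − 26)
96.65 m = 61848  ⇒  m ≈ 639.9 g

m ≈ 640 g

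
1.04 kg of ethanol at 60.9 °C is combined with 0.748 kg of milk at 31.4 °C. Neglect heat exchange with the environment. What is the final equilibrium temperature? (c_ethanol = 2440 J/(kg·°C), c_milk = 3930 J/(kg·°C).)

T_f ≈ 45.1 °C

Heat gained plus heat lost sum to zero:
1.04*2440*(T − 60.9) + 0.748*3930*(T − 31.4) = 0
2537.6(T − 60.9) + 2939.6(T − 31.4) = 0
5477.2 T = 246845
T = 246845 / 5477.2 = 45.1 °C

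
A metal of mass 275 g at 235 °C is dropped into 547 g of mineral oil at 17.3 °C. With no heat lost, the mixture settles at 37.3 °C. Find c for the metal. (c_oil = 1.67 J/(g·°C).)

Conservation of energy gives ΣQ = 0:
275·c·(37.3 − 235) + 547·1.67·(37.3 − 17.3) = 0
-54368 c = -18270
c = -18270/-54368 ≈ 0.336 J/(g·°C)

c ≈ 0.336 J/(g·°C)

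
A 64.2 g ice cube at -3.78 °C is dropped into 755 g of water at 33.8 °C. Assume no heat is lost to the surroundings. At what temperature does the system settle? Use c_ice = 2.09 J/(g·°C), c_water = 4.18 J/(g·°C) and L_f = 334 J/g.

Net heat exchanged in the isolated system is zero:
ice -3.78→0 °C: 64.2×2.09×3.78 = 507.19; latent heat to melt: 64.2×334 = 21443; meltwater 0→T: 64.2×4.18×T = 268.36 T; water cools: 755×4.18×(T − 33.8) = 3155.9(T − 33.8)
3424.3 T = 106669 − 21950 = 84719
T ≈ 24.74 °C — above 0 °C, consistent with complete melting.

T_f ≈ 24.7 °C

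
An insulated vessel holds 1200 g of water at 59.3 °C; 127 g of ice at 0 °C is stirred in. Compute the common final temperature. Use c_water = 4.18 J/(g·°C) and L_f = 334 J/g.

T_f ≈ 46.0 °C

Let T be the final temperature. ΣQ_i = 0:
latent heat to melt: 127×334 = 42418; meltwater 0→T: 127×4.18×T = 530.86 T; water cools: 1200×4.18×(T − 59.3) = 5016(T − 59.3)
5546.9 T = 297449 − 42418 = 255031
T ≈ 45.98 °C (positive, so assuming full melt was valid).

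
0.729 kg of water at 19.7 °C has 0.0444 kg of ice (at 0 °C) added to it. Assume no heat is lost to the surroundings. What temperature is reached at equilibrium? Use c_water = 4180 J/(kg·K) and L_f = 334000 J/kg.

Net heat exchanged in the isolated system is zero:
melt ice: 0.0444·334000 = 14830; meltwater 0→T: 0.0444·4180·T = 185.59 T; water: 3047.2(T − 19.7)
3232.8 T = 60030 − 14830 = 45201
T ≈ 13.98 °C — above 0 °C, consistent with complete melting.

T_f ≈ 14.0 °C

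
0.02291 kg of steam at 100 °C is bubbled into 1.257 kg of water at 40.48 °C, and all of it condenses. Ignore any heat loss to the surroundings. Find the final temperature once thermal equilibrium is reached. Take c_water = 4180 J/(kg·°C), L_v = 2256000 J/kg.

T_f ≈ 51.2 °C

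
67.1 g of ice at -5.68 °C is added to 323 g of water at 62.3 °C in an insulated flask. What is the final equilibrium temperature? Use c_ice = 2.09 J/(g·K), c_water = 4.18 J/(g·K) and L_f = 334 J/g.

T_f ≈ 37.4 °C

Taking heat into each body as positive, Σ m c ΔT = 0:
ice -5.68→0 °C: 67.1·2.09·5.68 = 796.56; melt ice: 67.1·334 = 22411; meltwater 0→T: 67.1·4.18·T = 280.48 T; water: 1350.1(T − 62.3)
1630.6 T = 84114 − 23208 = 60906
T ≈ 37.35 °C. Since T > 0 °C, the all-ice-melts assumption holds.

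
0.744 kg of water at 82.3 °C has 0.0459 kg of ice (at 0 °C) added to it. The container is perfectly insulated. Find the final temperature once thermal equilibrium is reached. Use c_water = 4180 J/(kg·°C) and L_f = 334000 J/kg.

T_f ≈ 72.9 °C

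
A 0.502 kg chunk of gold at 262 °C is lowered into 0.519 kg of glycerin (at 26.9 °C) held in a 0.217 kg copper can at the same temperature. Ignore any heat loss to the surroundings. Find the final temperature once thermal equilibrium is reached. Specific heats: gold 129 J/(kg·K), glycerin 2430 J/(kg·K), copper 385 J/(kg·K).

T_f ≈ 37.7 °C

Conservation of energy gives ΣQ = 0:
0.502×129×(T − 262) + 0.519×2430×(T − 26.9) + 0.217×385×(T − 26.9) = 0
1409.5 T = 53139
T = 53139/1409.5 ≈ 37.70 °C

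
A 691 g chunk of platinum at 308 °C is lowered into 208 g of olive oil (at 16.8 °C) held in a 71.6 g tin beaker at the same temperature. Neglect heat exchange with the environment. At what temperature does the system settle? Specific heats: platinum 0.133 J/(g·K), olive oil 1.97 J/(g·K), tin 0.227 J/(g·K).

T_f ≈ 68.5 °C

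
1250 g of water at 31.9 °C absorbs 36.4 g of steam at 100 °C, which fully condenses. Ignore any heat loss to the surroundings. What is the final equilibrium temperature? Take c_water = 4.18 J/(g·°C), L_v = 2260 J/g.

Sum of m c ΔT and latent-heat terms is zero:
steam→water at 100 °C releases m L_v = 36.4×2260 = 82264; condensed water 100 °C→T: 152.15(T − 100); original water: 5225(T − 31.9)
5377.2 T = 82264 + 15215 + 166678 = 264157
T ≈ 49.13 °C (< 100 °C, so full condensation is consistent).

T_f ≈ 49.1 °C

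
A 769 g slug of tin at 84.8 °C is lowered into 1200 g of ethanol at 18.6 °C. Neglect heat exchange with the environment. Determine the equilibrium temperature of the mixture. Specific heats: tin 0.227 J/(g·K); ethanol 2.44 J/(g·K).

T_f ≈ 22.3 °C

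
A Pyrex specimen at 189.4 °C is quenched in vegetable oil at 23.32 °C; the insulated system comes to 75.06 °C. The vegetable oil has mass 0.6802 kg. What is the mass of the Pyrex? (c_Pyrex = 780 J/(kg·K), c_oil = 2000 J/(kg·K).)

m ≈ 0.789 kg

Heat lost by the Pyrex = heat gained by the oil:
m·780·(189.4 − 75.06) = 0.6802·2000·(75.06 − 23.32)
89185 m = 70387  ⇒  m ≈ 0.7892 kg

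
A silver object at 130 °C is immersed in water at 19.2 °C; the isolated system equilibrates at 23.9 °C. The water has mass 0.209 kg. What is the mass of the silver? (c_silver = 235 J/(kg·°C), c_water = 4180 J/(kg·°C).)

m ≈ 0.165 kg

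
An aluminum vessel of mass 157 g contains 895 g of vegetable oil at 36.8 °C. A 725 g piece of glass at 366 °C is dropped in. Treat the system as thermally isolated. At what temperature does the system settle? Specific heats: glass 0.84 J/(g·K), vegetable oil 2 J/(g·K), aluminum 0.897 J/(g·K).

T_f ≈ 115.7 °C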